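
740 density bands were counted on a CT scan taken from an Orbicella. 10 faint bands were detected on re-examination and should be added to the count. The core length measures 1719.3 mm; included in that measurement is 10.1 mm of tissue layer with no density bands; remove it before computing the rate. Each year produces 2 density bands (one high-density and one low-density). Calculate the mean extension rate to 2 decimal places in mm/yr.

4.56 mm/yr

Correcting the raw count gives 740 + 10 = 750 true density bands.
Dividing by 2 density bands per year: 750 / 2 = 375 years.
Removing the 10.1 mm offcut leaves 1719.3 − 10.1 = 1709.2 mm.
1709.2 mm over 375 years gives 1709.2 / 375 ≈ 4.56 mm/yr.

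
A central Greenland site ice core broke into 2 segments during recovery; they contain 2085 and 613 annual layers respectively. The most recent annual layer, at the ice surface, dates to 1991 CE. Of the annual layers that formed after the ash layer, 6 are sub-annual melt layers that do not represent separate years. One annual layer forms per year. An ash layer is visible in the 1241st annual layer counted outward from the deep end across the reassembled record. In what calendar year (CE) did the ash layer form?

540 CE

Total annual layers = 2085 + 613 = 2698.
Between annual layer 1241 and the ice surface there are 2698 − 1241 = 1457 annual layers.
Excluding 6 false annual layers: 1457 − 6 = 1451.
1991 − 1451 = 540 CE.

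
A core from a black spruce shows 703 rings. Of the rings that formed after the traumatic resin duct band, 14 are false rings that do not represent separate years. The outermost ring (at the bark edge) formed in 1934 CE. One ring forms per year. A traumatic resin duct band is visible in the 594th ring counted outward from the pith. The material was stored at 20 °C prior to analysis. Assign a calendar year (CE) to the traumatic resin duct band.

1839 CE

703 − 594 = 109 rings lie beyond the traumatic resin duct band toward the bark edge.
Removing the 14 false rings leaves 109 − 14 = 95 true rings beyond the traumatic resin duct band.
The ring at the bark edge is 1934 CE, so the traumatic resin duct band dates to 1934 − 95 = 1839 CE.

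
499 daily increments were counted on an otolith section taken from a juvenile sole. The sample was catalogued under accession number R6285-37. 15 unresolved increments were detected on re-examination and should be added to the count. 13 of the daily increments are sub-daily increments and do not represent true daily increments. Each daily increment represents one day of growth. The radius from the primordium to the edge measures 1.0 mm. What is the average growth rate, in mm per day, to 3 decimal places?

0.002 mm per day

Correcting the raw count gives 499 − 13 + 15 = 501 true daily increments.
Mean rate = 1.0 mm / 501 days ≈ 0.002 mm per day.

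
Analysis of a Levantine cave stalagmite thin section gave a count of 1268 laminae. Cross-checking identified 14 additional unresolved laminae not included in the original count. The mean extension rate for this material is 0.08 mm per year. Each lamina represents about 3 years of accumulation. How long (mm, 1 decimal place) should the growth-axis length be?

307.7 mm

Adjusted count: 1268 + 14 = 1282 laminae.
Multiplying by 3 years per lamina: 1282 × 3 = 3846 years.
Predicted length = 0.08 mm/year × 3846 years = 307.7 mm.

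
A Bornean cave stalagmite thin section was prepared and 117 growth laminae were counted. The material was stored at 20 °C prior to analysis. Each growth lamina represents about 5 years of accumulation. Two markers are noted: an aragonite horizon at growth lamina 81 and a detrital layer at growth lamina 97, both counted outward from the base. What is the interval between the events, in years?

Separation: 97 − 81 = 16 growth laminae.
16 growth laminae at 5 years each span 16 × 5 = 80 years.

80 yr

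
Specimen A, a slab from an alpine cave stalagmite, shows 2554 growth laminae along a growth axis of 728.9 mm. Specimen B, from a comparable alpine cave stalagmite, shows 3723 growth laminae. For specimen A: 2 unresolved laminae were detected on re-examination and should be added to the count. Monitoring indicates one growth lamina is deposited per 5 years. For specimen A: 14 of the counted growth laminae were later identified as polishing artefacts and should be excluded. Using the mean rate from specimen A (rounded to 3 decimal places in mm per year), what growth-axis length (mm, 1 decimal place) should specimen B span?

Specimen A: adjusted count: 2554 − 14 + 2 = 2542 growth laminae.
Specimen A: 2542 growth laminae at 5 years each span 2542 × 5 = 12710 years.
A: Mean rate = 728.9 mm / 12710 years ≈ 0.057 mm per year.
Specimen B: at 5 years per growth lamina, 3723 × 5 = 18615 years. For B, 0.057 mm/year × 18615 years = 1061.1 mm.

1061.1 mm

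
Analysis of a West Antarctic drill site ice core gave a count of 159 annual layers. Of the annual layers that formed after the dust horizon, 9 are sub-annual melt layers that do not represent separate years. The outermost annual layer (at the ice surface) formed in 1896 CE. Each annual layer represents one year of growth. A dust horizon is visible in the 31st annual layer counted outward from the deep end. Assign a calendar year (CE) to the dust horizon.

1777 CE

159 − 31 = 128 annual layers lie beyond the dust horizon toward the ice surface.
Excluding 9 false annual layers: 128 − 9 = 119.
Counting back 119 years from 1896 CE places the dust horizon in 1896 − 119 = 1777 CE.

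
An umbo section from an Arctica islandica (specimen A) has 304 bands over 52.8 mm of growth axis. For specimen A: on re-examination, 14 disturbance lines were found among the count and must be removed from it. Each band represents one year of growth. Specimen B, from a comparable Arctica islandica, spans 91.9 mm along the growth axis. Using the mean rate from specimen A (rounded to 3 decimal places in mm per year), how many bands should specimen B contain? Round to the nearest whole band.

Specimen A: true band count = 304 − 14 = 290.
A: Extension rate ≈ 52.8 / 290 = 0.182 mm per year.
B spans 91.9 / 0.182 = 504.95 years ≈ 505 bands.

505 bands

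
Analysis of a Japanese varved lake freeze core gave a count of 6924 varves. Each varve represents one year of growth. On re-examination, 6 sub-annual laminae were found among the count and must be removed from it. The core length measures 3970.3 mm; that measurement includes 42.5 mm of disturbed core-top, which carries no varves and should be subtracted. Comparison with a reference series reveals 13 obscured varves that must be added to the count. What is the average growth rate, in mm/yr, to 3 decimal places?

Adjusted count: 6924 − 6 + 13 = 6931 varves.
Net length = 3970.3 − 42.5 = 3927.8 mm.
Mean rate = 3927.8 mm / 6931 years ≈ 0.567 mm/yr.

0.567 mm/yr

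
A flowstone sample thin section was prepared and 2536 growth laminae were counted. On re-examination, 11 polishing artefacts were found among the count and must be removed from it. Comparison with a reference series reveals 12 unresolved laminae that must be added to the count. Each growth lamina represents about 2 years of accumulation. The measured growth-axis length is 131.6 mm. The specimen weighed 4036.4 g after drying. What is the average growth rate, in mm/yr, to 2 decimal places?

0.03 mm/yr

Correcting the raw count gives 2536 − 11 + 12 = 2537 true growth laminae.
At 2 years per growth lamina, 2537 × 2 = 5074 years.
131.6 mm over 5074 years gives 131.6 / 5074 ≈ 0.03 mm/yr.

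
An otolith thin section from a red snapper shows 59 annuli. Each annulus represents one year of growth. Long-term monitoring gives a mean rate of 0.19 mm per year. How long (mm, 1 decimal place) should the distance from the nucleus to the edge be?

59 years of growth are recorded.
Length ≈ 0.19 × 59 = 11.2 mm.

11.2 mm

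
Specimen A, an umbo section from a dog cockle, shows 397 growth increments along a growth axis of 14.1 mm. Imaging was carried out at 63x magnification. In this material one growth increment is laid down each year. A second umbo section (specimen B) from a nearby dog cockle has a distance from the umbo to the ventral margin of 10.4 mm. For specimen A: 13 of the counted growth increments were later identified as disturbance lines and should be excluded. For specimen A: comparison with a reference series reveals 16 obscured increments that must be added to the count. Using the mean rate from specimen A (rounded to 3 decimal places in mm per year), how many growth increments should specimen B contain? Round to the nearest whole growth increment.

Specimen A: after corrections the count is 397 − 13 + 16 = 400 growth increments.
A: Extension rate ≈ 14.1 / 400 = 0.035 mm per year.
B spans 10.4 / 0.035 = 297.14 years ≈ 297 growth increments.

297 growth increments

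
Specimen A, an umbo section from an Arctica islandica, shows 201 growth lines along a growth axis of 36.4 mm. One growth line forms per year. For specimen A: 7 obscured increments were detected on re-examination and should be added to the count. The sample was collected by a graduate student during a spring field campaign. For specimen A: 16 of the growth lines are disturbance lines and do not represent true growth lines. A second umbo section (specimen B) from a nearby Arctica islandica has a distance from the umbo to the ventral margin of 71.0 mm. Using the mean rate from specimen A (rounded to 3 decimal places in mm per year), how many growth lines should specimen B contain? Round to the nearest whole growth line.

374 growth lines

Specimen A: after corrections the count is 201 − 16 + 7 = 192 growth lines.
A: 36.4 mm over 192 years gives 36.4 / 192 ≈ 0.190 mm/year.
Specimen B: 71.0 mm / 0.190 mm per year = 373.68 years ≈ 374 growth lines.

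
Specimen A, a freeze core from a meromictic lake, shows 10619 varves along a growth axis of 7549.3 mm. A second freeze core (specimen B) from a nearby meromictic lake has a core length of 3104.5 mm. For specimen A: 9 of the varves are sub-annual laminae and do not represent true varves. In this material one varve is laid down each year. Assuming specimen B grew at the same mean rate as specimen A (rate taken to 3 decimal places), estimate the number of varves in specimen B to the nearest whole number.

4360 varves

Specimen A: true varve count = 10619 − 9 = 10610.
A: Extension rate ≈ 7549.3 / 10610 = 0.712 mm per year.
Specimen B: 3104.5 mm / 0.712 mm per year = 4360.25 years ≈ 4360 varves.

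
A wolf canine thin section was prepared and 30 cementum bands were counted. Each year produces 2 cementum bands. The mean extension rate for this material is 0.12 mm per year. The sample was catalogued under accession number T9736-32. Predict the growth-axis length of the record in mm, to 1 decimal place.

1.8 mm

With 2 cementum bands per year, 30 / 2 = 15 years.
Length ≈ 0.12 × 15 = 1.8 mm.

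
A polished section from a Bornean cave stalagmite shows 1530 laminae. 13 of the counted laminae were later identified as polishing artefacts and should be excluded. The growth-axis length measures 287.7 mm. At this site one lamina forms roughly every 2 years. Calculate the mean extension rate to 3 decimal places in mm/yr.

Correcting the raw count gives 1530 − 13 = 1517 true laminae.
1517 laminae at 2 years each span 1517 × 2 = 3034 years.
Extension rate ≈ 287.7 / 3034 = 0.095 mm/yr.

0.095 mm/yr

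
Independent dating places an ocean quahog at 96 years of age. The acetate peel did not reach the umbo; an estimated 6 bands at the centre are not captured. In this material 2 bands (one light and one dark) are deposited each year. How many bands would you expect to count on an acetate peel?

Expected bands: 96 × 2 = 192.
Subtracting the 6 bands not captured gives 192 − 6 = 186 bands in the record.

186 bands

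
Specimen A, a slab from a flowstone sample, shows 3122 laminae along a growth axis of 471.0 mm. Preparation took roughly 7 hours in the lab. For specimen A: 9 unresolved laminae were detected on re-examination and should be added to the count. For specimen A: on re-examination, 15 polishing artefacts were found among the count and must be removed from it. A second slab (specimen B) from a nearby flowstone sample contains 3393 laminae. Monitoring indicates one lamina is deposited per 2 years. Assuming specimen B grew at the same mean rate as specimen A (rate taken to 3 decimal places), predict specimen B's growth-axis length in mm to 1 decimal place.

Specimen A: correcting the raw count gives 3122 − 15 + 9 = 3116 true laminae.
Specimen A: at 2 years per lamina, 3116 × 2 = 6232 years.
A: Extension rate ≈ 471.0 / 6232 = 0.076 mm/year.
Specimen B: at 2 years per lamina, 3393 × 2 = 6786 years. B's length ≈ 0.076 × 6786 = 515.7 mm.

515.7 mm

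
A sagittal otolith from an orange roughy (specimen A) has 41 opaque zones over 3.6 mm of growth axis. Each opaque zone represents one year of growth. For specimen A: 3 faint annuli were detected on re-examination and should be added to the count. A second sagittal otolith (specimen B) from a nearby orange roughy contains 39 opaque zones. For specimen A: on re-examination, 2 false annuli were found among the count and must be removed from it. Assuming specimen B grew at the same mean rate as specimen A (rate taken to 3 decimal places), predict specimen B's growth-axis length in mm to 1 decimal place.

Specimen A: adjusted count: 41 − 2 + 3 = 42 opaque zones.
A: Extension rate ≈ 3.6 / 42 = 0.086 mm/yr.
B's length ≈ 0.086 × 39 = 3.4 mm.

3.4 mm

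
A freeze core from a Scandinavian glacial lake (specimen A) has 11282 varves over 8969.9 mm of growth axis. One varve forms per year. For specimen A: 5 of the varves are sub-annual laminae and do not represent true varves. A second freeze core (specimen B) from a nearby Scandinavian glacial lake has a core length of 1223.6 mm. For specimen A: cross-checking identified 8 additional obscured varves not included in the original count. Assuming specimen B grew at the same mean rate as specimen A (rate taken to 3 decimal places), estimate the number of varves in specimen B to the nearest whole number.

1539 varves

Specimen A: true varve count = 11282 − 5 + 8 = 11285.
A: Extension rate ≈ 8969.9 / 11285 = 0.795 mm per year.
Specimen B: 1223.6 mm / 0.795 mm per year = 1539.12 years ≈ 1539 varves.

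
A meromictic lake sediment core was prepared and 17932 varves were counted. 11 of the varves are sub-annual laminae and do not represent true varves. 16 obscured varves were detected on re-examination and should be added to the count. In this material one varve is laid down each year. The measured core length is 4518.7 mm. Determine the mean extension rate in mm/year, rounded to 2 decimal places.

0.25 mm/year

After corrections the count is 17932 − 11 + 16 = 17937 varves.
Mean rate = 4518.7 mm / 17937 years ≈ 0.25 mm/year.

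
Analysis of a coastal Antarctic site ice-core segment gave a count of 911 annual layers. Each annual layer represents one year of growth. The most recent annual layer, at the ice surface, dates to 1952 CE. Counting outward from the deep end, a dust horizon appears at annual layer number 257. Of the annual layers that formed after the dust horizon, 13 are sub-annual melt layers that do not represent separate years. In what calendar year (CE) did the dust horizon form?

1311 CE

Between annual layer 257 and the ice surface there are 911 − 257 = 654 annual layers.
654 − 13 false = 641 true annual layers after the dust horizon.
1952 − 641 = 1311 CE.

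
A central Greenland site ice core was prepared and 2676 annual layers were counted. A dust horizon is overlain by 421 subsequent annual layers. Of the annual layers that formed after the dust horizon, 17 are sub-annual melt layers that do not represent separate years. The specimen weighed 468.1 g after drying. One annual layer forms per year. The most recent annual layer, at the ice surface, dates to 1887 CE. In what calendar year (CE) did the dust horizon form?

421 annual layers post-date the dust horizon.
Excluding 17 false annual layers: 421 − 17 = 404.
1887 − 404 = 1483 CE.

1483 CE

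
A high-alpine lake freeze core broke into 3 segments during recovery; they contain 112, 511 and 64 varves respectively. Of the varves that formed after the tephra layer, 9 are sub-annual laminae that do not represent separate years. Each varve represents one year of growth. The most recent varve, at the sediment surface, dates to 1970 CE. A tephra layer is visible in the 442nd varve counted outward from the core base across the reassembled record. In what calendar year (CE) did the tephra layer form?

Total varves = 112 + 511 + 64 = 687.
687 − 442 = 245 varves lie beyond the tephra layer toward the sediment surface.
245 − 9 false = 236 true varves after the tephra layer.
The varve at the sediment surface is 1970 CE, so the tephra layer dates to 1970 − 236 = 1734 CE.

1734 CE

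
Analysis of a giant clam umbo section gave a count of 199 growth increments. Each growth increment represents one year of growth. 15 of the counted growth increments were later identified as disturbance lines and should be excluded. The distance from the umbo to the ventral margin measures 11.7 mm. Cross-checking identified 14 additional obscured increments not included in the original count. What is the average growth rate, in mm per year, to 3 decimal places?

Correcting the raw count gives 199 − 15 + 14 = 198 true growth increments.
Extension rate ≈ 11.7 / 198 = 0.059 mm per year.

0.059 mm per year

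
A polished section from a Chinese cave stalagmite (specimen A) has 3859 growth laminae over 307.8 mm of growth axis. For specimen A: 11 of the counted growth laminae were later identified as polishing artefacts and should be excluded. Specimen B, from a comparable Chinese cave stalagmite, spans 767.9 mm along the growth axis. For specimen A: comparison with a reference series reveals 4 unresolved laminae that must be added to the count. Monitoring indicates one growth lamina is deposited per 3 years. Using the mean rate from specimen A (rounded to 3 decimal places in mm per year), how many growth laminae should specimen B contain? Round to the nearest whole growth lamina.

Specimen A: true growth lamina count = 3859 − 11 + 4 = 3852.
Specimen A: at 3 years per growth lamina, 3852 × 3 = 11556 years.
A: Mean rate = 307.8 mm / 11556 years ≈ 0.027 mm/yr.
B spans 767.9 / 0.027 = 28440.74 years; at 3 years per growth lamina that is 28440.74 / 3 ≈ 9480 growth laminae.

9480 growth laminae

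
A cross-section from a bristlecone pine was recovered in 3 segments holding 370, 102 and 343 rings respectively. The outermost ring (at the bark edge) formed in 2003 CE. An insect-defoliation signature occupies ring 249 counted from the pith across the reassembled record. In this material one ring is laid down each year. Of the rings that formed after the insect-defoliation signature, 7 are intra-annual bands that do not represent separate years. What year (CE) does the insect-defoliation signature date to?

1444 CE

Total rings = 370 + 102 + 343 = 815.
Between ring 249 and the bark edge there are 815 − 249 = 566 rings.
Removing the 7 false rings leaves 566 − 7 = 559 true rings beyond the insect-defoliation signature.
2003 − 559 = 1444 CE.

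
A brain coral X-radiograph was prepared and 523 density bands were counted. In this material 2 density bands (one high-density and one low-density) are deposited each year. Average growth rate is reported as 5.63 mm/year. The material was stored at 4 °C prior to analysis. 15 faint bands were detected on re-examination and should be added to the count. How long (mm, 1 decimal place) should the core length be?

1514.5 mm

Correcting the raw count gives 523 + 15 = 538 true density bands.
538 density bands at 2 per year is 538 / 2 = 269 years.
269 years at 5.63 mm/year gives 5.63 × 269 = 1514.5 mm.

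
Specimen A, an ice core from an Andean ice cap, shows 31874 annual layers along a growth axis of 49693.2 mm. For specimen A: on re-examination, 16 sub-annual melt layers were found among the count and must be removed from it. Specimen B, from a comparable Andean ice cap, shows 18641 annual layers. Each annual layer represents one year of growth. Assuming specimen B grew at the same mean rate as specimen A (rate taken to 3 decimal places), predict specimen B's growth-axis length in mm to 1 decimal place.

Specimen A: correcting the raw count gives 31874 − 16 = 31858 true annual layers.
A: 49693.2 mm over 31858 years gives 49693.2 / 31858 ≈ 1.560 mm/year.
Length of B = 1.560 × 18641 = 29080.0 mm.

29080.0 mm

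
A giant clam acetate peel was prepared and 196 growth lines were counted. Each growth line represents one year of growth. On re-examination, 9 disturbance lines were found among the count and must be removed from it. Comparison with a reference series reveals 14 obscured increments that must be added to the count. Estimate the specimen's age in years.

201 years

After corrections the count is 196 − 9 + 14 = 201 growth lines.
At one growth line per year, that is 201 years.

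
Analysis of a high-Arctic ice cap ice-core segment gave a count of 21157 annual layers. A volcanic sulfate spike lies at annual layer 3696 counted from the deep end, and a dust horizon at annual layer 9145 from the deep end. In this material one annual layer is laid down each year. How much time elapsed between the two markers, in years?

Separation: 9145 − 3696 = 5449 annual layers.
One annual layer per year makes the interval 5449 years.

5449 years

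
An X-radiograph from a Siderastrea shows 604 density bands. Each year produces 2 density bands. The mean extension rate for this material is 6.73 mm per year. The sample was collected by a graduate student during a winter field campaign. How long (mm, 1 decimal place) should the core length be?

2032.5 mm

604 density bands at 2 per year is 604 / 2 = 302 years.
302 years at 6.73 mm/year gives 6.73 × 302 = 2032.5 mm.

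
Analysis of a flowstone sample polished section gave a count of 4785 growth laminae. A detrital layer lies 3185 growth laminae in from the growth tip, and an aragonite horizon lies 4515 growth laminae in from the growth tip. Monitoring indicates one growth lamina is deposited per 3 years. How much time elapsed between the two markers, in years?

3990 years

The two markers are separated by 4515 − 3185 = 1330 growth laminae.
At 3 years per growth lamina, 1330 × 3 = 3990 years.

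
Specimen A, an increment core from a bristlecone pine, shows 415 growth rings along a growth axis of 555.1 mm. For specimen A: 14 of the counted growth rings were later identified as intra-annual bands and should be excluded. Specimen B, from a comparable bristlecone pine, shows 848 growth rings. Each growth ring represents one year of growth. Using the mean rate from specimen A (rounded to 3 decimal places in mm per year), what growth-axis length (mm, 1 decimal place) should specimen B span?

Specimen A: correcting the raw count gives 415 − 14 = 401 true growth rings.
A: Mean rate = 555.1 mm / 401 years ≈ 1.384 mm/yr.
Length of B = 1.384 × 848 = 1173.6 mm.

1173.6 mm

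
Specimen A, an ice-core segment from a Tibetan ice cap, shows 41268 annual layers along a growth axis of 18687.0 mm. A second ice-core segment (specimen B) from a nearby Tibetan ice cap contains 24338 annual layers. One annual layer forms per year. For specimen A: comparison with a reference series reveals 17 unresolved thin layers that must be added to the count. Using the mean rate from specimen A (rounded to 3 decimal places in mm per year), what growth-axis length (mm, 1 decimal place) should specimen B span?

Specimen A: after corrections the count is 41268 + 17 = 41285 annual layers.
A: 18687.0 mm over 41285 years gives 18687.0 / 41285 ≈ 0.453 mm/yr.
Length of B = 0.453 × 24338 = 11025.1 mm.

11025.1 mm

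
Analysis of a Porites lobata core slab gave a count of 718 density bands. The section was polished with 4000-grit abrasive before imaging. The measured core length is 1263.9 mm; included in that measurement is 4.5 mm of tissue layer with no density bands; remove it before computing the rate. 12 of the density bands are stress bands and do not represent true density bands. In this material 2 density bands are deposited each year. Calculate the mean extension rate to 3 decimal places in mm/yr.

After corrections the count is 718 − 12 = 706 density bands.
706 density bands at 2 per year is 706 / 2 = 353 years.
The growth record spans 1263.9 − 4.5 = 1259.4 mm.
Mean rate = 1259.4 mm / 353 years ≈ 3.568 mm/yr.

3.568 mm/yr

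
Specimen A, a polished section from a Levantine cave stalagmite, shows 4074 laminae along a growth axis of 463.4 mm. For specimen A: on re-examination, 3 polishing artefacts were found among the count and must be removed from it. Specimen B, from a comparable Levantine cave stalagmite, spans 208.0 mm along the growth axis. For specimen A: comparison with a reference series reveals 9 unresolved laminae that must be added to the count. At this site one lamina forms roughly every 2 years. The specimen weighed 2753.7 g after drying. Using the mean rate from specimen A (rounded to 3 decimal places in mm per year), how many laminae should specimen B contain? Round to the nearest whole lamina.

Specimen A: correcting the raw count gives 4074 − 3 + 9 = 4080 true laminae.
Specimen A: multiplying by 2 years per lamina: 4080 × 2 = 8160 years.
A: Extension rate ≈ 463.4 / 8160 = 0.057 mm/year.
For B, 208.0 / 0.057 = 3649.12 years; at 2 years per lamina that is 3649.12 / 2 ≈ 1825 laminae.

1825 laminae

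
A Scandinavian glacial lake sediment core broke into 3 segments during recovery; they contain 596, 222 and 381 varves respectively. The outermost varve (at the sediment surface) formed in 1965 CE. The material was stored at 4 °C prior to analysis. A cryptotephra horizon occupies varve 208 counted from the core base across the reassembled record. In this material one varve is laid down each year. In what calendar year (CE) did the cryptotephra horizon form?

974 CE

Total varves = 596 + 222 + 381 = 1199.
Between varve 208 and the sediment surface there are 1199 − 208 = 991 varves.
The varve at the sediment surface is 1965 CE, so the cryptotephra horizon dates to 1965 − 991 = 974 CE.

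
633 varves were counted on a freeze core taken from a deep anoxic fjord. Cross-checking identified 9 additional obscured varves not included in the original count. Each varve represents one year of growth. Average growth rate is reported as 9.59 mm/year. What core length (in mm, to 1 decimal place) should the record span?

Adjusted count: 633 + 9 = 642 varves.
Length ≈ 9.59 × 642 = 6156.8 mm.

6156.8 mm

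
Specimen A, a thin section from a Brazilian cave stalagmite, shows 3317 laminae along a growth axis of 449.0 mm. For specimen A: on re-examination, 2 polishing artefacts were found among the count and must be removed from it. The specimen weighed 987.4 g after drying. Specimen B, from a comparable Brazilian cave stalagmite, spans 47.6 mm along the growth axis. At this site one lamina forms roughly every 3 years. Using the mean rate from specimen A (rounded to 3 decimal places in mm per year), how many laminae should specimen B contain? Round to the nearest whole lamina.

Specimen A: true lamina count = 3317 − 2 = 3315.
Specimen A: 3315 laminae at 3 years each span 3315 × 3 = 9945 years.
A: Extension rate ≈ 449.0 / 9945 = 0.045 mm/yr.
B spans 47.6 / 0.045 = 1057.78 years; at 3 years per lamina that is 1057.78 / 3 ≈ 353 laminae.

353 laminae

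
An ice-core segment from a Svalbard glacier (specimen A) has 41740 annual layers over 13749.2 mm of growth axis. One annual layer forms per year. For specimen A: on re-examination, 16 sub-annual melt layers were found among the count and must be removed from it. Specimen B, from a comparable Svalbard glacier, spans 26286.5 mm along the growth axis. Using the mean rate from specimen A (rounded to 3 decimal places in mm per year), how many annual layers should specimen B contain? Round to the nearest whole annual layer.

79656 annual layers

Specimen A: after corrections the count is 41740 − 16 = 41724 annual layers.
A: 13749.2 mm over 41724 years gives 13749.2 / 41724 ≈ 0.330 mm/yr.
Specimen B: 26286.5 mm / 0.330 mm per year = 79656.06 years ≈ 79656 annual layers.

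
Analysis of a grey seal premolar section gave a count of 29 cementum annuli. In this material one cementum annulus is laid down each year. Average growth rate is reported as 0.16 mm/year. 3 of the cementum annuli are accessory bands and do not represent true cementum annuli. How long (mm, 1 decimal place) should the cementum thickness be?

Correcting the raw count gives 29 − 3 = 26 true cementum annuli.
26 years at 0.16 mm/year gives 0.16 × 26 = 4.2 mm.

4.2 mm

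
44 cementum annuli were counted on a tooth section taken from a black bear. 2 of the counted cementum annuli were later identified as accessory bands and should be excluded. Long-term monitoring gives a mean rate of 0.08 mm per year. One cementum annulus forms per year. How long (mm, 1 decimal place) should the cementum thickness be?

Adjusted count: 44 − 2 = 42 cementum annuli.
Length ≈ 0.08 × 42 = 3.4 mm.

3.4 mm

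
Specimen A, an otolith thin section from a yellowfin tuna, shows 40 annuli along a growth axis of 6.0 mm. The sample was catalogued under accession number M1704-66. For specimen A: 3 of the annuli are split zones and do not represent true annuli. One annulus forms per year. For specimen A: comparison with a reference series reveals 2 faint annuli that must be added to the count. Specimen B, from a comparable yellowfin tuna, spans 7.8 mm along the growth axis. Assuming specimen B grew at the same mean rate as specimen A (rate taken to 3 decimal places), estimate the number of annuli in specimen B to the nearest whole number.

51 annuli

Specimen A: adjusted count: 40 − 3 + 2 = 39 annuli.
A: 6.0 mm over 39 years gives 6.0 / 39 ≈ 0.154 mm per year.
B spans 7.8 / 0.154 = 50.65 years ≈ 51 annuli.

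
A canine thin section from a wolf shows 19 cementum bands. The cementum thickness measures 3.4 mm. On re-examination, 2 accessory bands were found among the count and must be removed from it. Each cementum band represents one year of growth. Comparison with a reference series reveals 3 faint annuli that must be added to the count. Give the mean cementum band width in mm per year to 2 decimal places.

After corrections the count is 19 − 2 + 3 = 20 cementum bands.
3.4 mm over 20 years gives 3.4 / 20 ≈ 0.17 mm per year.

0.17 mm per year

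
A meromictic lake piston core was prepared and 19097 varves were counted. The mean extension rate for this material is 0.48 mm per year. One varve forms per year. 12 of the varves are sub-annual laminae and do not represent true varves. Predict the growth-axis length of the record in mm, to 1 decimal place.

9160.8 mm

Adjusted count: 19097 − 12 = 19085 varves.
19085 years at 0.48 mm/year gives 0.48 × 19085 = 9160.8 mm.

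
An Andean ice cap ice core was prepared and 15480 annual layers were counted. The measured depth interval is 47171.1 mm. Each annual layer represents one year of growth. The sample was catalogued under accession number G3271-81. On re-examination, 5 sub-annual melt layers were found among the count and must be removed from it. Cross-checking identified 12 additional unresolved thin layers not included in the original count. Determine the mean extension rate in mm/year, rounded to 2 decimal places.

3.05 mm/year

True annual layer count = 15480 − 5 + 12 = 15487.
Mean rate = 47171.1 mm / 15487 years ≈ 3.05 mm/year.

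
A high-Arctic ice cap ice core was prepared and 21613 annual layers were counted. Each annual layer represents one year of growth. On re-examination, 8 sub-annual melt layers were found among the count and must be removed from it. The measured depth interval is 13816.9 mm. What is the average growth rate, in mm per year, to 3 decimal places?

0.640 mm per year

After corrections the count is 21613 − 8 = 21605 annual layers.
13816.9 mm over 21605 years gives 13816.9 / 21605 ≈ 0.640 mm per year.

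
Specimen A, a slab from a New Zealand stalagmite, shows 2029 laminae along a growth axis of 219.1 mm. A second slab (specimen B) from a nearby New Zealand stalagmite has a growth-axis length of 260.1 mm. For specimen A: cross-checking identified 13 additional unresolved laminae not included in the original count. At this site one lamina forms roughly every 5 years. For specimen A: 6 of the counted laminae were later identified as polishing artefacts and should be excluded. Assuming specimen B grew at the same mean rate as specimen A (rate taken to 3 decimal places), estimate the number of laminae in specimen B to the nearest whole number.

Specimen A: adjusted count: 2029 − 6 + 13 = 2036 laminae.
Specimen A: 2036 laminae at 5 years each span 2036 × 5 = 10180 years.
A: 219.1 mm over 10180 years gives 219.1 / 10180 ≈ 0.022 mm per year.
Specimen B: 260.1 mm / 0.022 mm per year = 11822.73 years; at 5 years per lamina that is 11822.73 / 5 ≈ 2365 laminae.

2365 laminae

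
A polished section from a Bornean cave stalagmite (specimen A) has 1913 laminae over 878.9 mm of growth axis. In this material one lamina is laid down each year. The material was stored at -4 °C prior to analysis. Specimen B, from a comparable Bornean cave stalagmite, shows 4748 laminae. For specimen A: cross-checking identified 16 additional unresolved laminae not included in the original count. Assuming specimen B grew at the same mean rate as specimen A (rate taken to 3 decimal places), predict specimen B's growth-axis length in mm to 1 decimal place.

Specimen A: adjusted count: 1913 + 16 = 1929 laminae.
A: Extension rate ≈ 878.9 / 1929 = 0.456 mm per year.
B's length ≈ 0.456 × 4748 = 2165.1 mm.

2165.1 mm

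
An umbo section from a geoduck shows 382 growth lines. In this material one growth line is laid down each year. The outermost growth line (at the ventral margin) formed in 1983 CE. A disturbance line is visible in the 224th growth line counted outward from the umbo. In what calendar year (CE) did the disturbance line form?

1825 CE

382 − 224 = 158 growth lines lie beyond the disturbance line toward the ventral margin.
Counting back 158 years from 1983 CE places the disturbance line in 1983 − 158 = 1825 CE.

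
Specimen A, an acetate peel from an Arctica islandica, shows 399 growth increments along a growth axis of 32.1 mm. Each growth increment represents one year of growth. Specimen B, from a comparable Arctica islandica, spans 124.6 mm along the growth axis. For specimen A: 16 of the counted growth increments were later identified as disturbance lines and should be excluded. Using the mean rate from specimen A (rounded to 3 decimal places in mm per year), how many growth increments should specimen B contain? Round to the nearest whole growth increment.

Specimen A: after corrections the count is 399 − 16 = 383 growth increments.
A: Extension rate ≈ 32.1 / 383 = 0.084 mm per year.
Specimen B: 124.6 mm / 0.084 mm per year = 1483.33 years ≈ 1483 growth increments.

1483 growth increments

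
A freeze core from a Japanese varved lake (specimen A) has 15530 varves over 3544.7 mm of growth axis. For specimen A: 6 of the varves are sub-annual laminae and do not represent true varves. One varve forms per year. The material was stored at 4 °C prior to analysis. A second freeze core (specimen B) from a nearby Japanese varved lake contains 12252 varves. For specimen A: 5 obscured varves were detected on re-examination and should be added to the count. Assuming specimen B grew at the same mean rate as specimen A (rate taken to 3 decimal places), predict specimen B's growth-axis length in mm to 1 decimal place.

Specimen A: correcting the raw count gives 15530 − 6 + 5 = 15529 true varves.
A: 3544.7 mm over 15529 years gives 3544.7 / 15529 ≈ 0.228 mm/year.
Length of B = 0.228 × 12252 = 2793.5 mm.

2793.5 mm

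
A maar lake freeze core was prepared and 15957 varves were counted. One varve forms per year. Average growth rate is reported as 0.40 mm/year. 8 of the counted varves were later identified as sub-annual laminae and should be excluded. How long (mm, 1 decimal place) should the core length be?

Adjusted count: 15957 − 8 = 15949 varves.
15949 years at 0.40 mm/year gives 0.40 × 15949 = 6379.6 mm.

6379.6 mm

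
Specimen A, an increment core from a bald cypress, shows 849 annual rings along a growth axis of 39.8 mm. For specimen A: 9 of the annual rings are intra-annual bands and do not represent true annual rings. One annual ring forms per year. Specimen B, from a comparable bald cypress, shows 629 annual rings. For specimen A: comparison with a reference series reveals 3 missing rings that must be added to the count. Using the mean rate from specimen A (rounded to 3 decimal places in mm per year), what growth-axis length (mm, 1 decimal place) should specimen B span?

29.6 mm

Specimen A: after corrections the count is 849 − 9 + 3 = 843 annual rings.
A: 39.8 mm over 843 years gives 39.8 / 843 ≈ 0.047 mm per year.
Length of B = 0.047 × 629 = 29.6 mm.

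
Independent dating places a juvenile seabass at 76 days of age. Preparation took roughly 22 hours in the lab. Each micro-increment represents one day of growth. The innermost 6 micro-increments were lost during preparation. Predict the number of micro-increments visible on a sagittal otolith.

One micro-increment per day gives 76 micro-increments over 76 days.
Less the 6 uncaptured micro-increments: 76 − 6 = 70.

70 micro-increments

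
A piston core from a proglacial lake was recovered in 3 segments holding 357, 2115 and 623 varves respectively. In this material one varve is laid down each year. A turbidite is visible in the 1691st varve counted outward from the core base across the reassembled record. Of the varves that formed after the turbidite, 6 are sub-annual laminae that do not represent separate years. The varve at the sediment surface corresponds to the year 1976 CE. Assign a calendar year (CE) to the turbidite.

578 CE

Total varves = 357 + 2115 + 623 = 3095.
The turbidite sits at varve 1691 from the core base, so 3095 − 1691 = 1404 varves formed after it.
1404 − 6 false = 1398 true varves after the turbidite.
Counting back 1398 years from 1976 CE places the turbidite in 1976 − 1398 = 578 CE.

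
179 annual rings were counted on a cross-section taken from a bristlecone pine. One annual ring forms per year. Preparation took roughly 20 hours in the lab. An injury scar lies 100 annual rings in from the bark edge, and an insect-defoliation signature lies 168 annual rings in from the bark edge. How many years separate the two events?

68 years

The two markers are separated by 168 − 100 = 68 annual rings.
At one annual ring per year, 68 years elapsed between them.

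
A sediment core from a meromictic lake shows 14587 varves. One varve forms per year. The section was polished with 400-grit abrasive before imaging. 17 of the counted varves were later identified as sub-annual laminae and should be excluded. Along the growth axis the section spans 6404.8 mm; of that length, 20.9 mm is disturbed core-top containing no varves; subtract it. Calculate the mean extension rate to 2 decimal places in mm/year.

0.44 mm/year

After corrections the count is 14587 − 17 = 14570 varves.
Net length = 6404.8 − 20.9 = 6383.9 mm.
Extension rate ≈ 6383.9 / 14570 = 0.44 mm/year.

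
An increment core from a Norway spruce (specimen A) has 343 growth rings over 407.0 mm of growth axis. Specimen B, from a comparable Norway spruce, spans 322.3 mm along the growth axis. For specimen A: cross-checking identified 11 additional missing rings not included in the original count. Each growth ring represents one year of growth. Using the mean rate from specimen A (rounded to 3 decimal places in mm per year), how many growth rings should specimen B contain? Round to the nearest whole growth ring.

Specimen A: true growth ring count = 343 + 11 = 354.
A: Mean rate = 407.0 mm / 354 years ≈ 1.150 mm/yr.
Specimen B: 322.3 mm / 1.150 mm per year = 280.26 years ≈ 280 growth rings.

280 growth rings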